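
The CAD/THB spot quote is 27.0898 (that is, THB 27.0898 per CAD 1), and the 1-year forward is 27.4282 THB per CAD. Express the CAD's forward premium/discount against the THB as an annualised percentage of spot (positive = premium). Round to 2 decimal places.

+1.25%

T = 1 year.
Period premium: (27.4282 − 27.0898)/27.0898 = 0.0124918.
×(1/T) gives 1.25% p.a.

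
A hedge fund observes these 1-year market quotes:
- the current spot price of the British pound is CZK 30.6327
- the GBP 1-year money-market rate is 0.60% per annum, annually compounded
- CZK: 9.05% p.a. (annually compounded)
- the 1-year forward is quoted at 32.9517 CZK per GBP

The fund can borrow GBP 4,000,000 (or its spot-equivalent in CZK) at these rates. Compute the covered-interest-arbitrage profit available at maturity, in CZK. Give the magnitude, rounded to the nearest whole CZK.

T = 1 year.
Invest the GBP and cover forward: 4,000,000 × 1.006000 × 32.9517 = CZK 132,597,640.80.
Convert at spot and invest in CZK: 4,000,000 × 30.6327 × 1.090500 = CZK 133,619,837.40.
The quoted forward undervalues GBP, so borrow GBP, convert to CZK at spot, deposit the CZK at 9.05%, and buy GBP forward at 32.9517 to cover the loan.
The gap between the two covered legs is CZK 1,022,197.

CZK 1,022,197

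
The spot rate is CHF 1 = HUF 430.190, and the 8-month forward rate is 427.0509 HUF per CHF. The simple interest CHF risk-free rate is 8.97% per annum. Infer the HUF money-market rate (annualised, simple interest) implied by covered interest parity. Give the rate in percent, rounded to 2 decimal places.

7.81%

T = 8/12 years.
F/S = 427.0509/430.19 = 0.9927030 = (growth of HUF) / (growth of CHF).
CHF growth factor: 1 + 0.0897×8/12 = 1.059800.
So the HUF growth factor = 1.0520666.
(1.0520666 − 1)/T = 0.078100, i.e. 7.81%.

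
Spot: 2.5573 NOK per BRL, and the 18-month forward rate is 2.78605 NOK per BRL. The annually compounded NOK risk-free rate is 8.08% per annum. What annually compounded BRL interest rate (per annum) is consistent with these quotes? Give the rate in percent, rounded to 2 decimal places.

2.08%

T = 18/12 years.
By CIP, F/S equals the NOK-to-BRL growth ratio: 2.78605/2.5573 = 1.0894498.
NOK growth factor: (1 + 0.0808)^(18/12) = 1.1236162.
Hence g_BRL = 1.0313612.
r = 1.0313612^(12/18) − 1 = 0.020800 → 2.08%.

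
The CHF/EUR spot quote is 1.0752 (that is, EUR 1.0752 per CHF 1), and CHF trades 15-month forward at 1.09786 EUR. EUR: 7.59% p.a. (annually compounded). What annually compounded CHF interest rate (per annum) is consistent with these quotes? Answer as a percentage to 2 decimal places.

5.81%

T = 15/12 years.
By CIP, F/S equals the EUR-to-CHF growth ratio: 1.09786/1.0752 = 1.0210751.
The EUR side grows by (1 + 0.0759)^(15/12) = 1.0957586.
That pins the CHF growth at 1.073142.
r = 1.073142^(12/15) − 1 = 0.058098 → 5.81%.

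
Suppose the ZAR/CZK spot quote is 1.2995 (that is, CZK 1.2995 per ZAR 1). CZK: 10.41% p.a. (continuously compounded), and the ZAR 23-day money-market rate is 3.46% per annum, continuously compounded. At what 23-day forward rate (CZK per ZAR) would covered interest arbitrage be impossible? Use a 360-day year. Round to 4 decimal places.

1.3053

T = 23/360 years.
CZK growth factor: e^(0.1041×23/360) = 1.006673.
ZAR growth factor: e^(0.0346×23/360) = 1.002213.
So F = 1.2995 × 1.006673 / 1.002213 = 1.305283 (CZK/ZAR).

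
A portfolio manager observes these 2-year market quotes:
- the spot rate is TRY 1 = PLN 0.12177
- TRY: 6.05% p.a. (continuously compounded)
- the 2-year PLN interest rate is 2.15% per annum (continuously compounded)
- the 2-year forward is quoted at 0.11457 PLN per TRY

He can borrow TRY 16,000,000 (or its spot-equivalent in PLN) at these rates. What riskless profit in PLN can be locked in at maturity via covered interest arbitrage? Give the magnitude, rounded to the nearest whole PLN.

T = 2 years.
Route A — deposit TRY, sell forward: 16,000,000 × 1.128624912 × 0.11457 = PLN 2,068,904.90.
Route B — convert at spot, deposit PLN: 16,000,000 × 0.12177 × 1.043937895 = PLN 2,033,925.08.
The quoted forward overvalues TRY, so borrow PLN, buy TRY at spot, deposit the TRY at 6.05%, and sell the proceeds forward at 0.11457.
The gap between the two covered legs is PLN 34,980.

PLN 34,980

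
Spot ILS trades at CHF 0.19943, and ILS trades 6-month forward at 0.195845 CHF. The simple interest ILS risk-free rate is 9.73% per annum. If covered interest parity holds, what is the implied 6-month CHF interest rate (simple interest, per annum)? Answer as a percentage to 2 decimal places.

T = 6/12 years.
CIP gives F = S · g_CHF/g_ILS, so g_CHF/g_ILS = 0.195845/0.19943 = 0.9820238.
The ILS side grows by 1 + 0.0973×6/12 = 1.048650.
So the CHF growth factor = 1.0297993.
(1.0297993 − 1)/T = 0.059599, i.e. 5.96%.

5.96%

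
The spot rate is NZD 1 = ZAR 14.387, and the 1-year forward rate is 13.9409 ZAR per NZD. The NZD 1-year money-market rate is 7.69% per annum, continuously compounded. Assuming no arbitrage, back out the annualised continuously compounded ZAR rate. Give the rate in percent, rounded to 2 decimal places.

T = 1 year.
By CIP, F/S equals the ZAR-to-NZD growth ratio: 13.9409/14.387 = 0.9689928.
NZD growth factor: e^(0.0769×1) = 1.0799341.
Hence g_ZAR = 1.0464484.
Take logs: ln 1.0464484 / 1 = 0.045402, so 4.54%.

4.54%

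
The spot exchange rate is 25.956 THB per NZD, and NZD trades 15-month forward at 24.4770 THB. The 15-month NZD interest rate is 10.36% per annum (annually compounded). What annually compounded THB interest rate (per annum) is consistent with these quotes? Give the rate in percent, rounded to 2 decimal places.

T = 15/12 years.
F/S = 24.477/25.956 = 0.9430190 = (growth of THB) / (growth of NZD).
The NZD side grows by (1 + 0.1036)^(15/12) = 1.1311355.
That pins the THB growth at 1.0666823.
r = 1.0666823^(12/15) − 1 = 0.052999 → 5.30%.

5.30%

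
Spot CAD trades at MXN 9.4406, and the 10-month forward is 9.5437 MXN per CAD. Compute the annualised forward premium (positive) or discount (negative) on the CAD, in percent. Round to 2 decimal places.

T = 10/12 years.
Period premium: (9.5437 − 9.4406)/9.4406 = 0.0109209.
Per annum: 0.0109209 / (10/12) = 0.013105 = 1.31%.

+1.31%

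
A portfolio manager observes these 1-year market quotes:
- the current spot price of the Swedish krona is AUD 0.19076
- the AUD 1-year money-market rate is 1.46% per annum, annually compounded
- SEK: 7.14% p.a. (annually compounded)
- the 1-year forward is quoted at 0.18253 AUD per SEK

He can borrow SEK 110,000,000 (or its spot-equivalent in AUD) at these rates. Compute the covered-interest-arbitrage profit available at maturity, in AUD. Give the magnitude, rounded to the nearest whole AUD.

AUD 221,930

T = 1 year.
Route A — deposit SEK, sell forward: 110,000,000 × 1.071400 × 0.18253 = AUD 21,511,890.62.
Route B — convert at spot, deposit AUD: 110,000,000 × 0.19076 × 1.014600 = AUD 21,289,960.56.
The quoted forward overvalues SEK, so borrow AUD, buy SEK at spot, deposit the SEK at 7.14%, and sell the proceeds forward at 0.18253.
Arbitrage profit = |21,511,890.62 − 21,289,960.56| = AUD 221,930.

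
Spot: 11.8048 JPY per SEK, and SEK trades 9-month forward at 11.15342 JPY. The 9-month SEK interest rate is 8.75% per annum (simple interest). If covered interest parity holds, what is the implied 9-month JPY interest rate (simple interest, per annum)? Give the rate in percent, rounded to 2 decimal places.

0.91%

T = 9/12 years.
CIP gives F = S · g_JPY/g_SEK, so g_JPY/g_SEK = 11.15342/11.8048 = 0.9448208.
SEK growth factor: 1 + 0.0875×9/12 = 1.065625.
So the JPY growth factor = 1.0068247.
r = (1.0068247 − 1)/(9/12) = 0.009100 → 0.91%.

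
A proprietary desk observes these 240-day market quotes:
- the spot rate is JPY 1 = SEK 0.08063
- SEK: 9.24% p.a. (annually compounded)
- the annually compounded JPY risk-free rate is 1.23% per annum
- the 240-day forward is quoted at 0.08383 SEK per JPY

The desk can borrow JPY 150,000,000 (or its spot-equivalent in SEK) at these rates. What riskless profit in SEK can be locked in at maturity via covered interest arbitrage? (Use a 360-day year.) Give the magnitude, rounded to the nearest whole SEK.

T = 240/360 years.
Invest the JPY and cover forward: 150,000,000 × 1.0081832812 × 0.08383 = SEK 12,677,400.67.
Convert at spot and invest in SEK: 150,000,000 × 0.08063 × 1.060688339 = SEK 12,828,495.12.
The quoted forward undervalues JPY, so borrow JPY, convert to SEK at spot, deposit the SEK at 9.24%, and buy JPY forward at 0.08383 to cover the loan.
Profit = 12,828,495.12 − 12,677,400.67 = SEK 151,094.

SEK 151,094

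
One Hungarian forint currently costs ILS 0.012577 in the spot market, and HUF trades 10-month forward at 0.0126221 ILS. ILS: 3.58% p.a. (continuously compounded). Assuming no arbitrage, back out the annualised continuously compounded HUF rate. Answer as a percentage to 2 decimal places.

T = 10/12 years.
CIP gives F = S · g_ILS/g_HUF, so g_ILS/g_HUF = 0.0126221/0.012577 = 1.0035859.
ILS growth factor: e^(0.0358×10/12) = 1.0302828.
So the HUF growth factor = 1.0266015.
r = ln(1.0266015)/(10/12) = 0.031505 → 3.15%.

3.15%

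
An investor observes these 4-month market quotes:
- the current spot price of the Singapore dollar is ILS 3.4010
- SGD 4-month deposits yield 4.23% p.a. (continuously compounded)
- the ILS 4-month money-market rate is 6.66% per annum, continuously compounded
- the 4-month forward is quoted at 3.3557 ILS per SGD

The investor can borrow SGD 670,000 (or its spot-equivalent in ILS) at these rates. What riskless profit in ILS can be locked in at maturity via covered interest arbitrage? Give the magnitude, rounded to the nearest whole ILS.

T = 4/12 years.
Keep in SGD, deliver into the forward: 670,000·1.014199874·3.3557 = ILS 2,280,244.85.
Swap to ILS now, deposit: 670,000·3.4010·1.022448254 = ILS 2,329,822.16.
The quoted forward undervalues SGD, so borrow SGD, convert to ILS at spot, deposit the ILS at 6.66%, and buy SGD forward at 3.3557 to cover the loan.
The gap between the two covered legs is ILS 49,577.

ILS 49,577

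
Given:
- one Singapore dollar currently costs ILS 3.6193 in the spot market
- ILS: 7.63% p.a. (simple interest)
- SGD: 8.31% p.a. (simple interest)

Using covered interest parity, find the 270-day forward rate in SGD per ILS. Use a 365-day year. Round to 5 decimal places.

T = 270/365 years.
ILS accumulates by 1 + 0.0763×270/365 = 1.0564411.
Growth of 1 SGD over T: 1 + 0.0831×270/365 = 1.0614712.
Forward (ILS per SGD) = 3.6193 × 1.0564411 / 1.0614712 = 3.602149.
Invert for SGD per ILS: 1 / 3.602149 = 0.27761.

0.27761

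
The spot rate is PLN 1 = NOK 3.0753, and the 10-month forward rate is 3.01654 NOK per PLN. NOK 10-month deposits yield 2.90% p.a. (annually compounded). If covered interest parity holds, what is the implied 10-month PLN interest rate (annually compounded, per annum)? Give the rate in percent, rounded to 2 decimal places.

T = 10/12 years.
F/S = 3.01654/3.0753 = 0.9808929 = (growth of NOK) / (growth of PLN).
The NOK side grows by (1 + 0.0290)^(10/12) = 1.0241089.
Hence g_PLN = 1.0440578.
r = 1.0440578^(12/10) − 1 = 0.053100 → 5.31%.

5.31%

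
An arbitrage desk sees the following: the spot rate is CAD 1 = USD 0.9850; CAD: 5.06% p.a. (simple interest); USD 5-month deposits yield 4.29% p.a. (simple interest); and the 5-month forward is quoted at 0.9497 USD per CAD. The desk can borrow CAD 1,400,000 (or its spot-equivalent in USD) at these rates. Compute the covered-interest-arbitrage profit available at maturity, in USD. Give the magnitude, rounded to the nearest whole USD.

USD 46,038

T = 5/12 years.
Keep in CAD, deliver into the forward: 1,400,000·1.021083333·0.9497 = USD 1,357,611.98.
Swap to USD now, deposit: 1,400,000·0.9850·1.017875 = USD 1,403,649.63.
The quoted forward undervalues CAD, so borrow CAD, convert to USD at spot, deposit the USD at 4.29%, and buy CAD forward at 0.9497 to cover the loan.
The gap between the two covered legs is USD 46,038.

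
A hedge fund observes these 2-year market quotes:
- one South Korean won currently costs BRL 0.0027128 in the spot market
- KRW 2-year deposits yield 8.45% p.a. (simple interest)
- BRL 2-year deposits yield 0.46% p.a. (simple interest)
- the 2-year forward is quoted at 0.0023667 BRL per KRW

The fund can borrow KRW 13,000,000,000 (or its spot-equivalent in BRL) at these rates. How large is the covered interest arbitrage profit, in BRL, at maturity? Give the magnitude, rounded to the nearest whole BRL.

BRL 375,889

T = 2 years.
Route A — deposit KRW, sell forward: 13,000,000,000 × 1.169000 × 0.0023667 = BRL 35,966,739.90.
Route B — convert at spot, deposit BRL: 13,000,000,000 × 0.0027128 × 1.009200 = BRL 35,590,850.88.
The quoted forward overvalues KRW, so borrow BRL, buy KRW at spot, deposit the KRW at 8.45%, and sell the proceeds forward at 0.0023667.
Arbitrage profit = |35,966,739.90 − 35,590,850.88| = BRL 375,889.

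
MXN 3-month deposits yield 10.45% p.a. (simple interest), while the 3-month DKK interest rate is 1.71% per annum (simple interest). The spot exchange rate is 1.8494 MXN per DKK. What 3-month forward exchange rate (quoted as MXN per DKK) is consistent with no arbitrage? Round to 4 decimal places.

1.8896

T = 3/12 years.
MXN accumulates by 1 + 0.1045×3/12 = 1.026125.
Growth of 1 DKK over T: 1 + 0.0171×3/12 = 1.004275.
Forward (MXN per DKK) = 1.8494 × 1.026125 / 1.004275 = 1.889637.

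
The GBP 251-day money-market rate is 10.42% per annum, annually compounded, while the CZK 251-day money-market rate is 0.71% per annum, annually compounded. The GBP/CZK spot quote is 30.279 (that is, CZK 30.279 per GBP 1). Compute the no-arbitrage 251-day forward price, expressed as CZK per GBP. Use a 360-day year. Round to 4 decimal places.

T = 251/360 years.
Growth of 1 CZK over T: (1 + 0.0071)^(251/360) = 1.00494497.
GBP growth factor: (1 + 0.1042)^(251/360) = 1.07155346.
Forward (CZK per GBP) = 30.279 × 1.00494497 / 1.07155346 = 28.396837.

28.3968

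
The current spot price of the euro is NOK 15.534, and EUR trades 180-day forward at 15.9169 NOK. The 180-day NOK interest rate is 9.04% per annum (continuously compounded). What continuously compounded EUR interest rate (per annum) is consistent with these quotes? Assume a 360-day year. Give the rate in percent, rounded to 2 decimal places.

T = 180/360 years.
F/S = 15.9169/15.534 = 1.0246492 = (growth of NOK) / (growth of EUR).
NOK growth factor: e^(0.0904×180/360) = 1.0462371.
So the EUR growth factor = 1.0210686.
r = ln(1.0210686)/(180/360) = 0.041699 → 4.17%.

4.17%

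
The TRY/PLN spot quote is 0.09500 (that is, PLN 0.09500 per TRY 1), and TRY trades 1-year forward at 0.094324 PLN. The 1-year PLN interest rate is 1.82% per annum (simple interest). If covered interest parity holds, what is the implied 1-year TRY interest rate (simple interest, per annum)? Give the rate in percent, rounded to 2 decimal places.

2.55%

T = 1 year.
By CIP, F/S equals the PLN-to-TRY growth ratio: 0.094324/0.095 = 0.9928842.
The PLN side grows by 1 + 0.0182×1 = 1.018200.
Hence g_TRY = 1.0254972.
(1.0254972 − 1)/T = 0.025497, i.e. 2.55%.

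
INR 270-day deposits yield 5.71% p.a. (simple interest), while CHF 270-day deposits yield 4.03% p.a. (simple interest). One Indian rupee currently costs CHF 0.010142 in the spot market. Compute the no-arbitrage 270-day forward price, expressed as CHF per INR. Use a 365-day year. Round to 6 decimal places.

0.010021

T = 270/365 years.
CHF accumulates by 1 + 0.0403×270/365 = 1.029811.
Growth of 1 INR over T: 1 + 0.0571×270/365 = 1.0422384.
Forward (CHF per INR) = 0.010142 × 1.029811 / 1.0422384 = 0.01002107.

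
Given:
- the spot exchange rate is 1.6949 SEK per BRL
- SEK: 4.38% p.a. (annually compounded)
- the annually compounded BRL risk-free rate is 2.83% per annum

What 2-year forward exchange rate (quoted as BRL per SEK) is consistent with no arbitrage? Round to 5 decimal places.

0.57261

T = 2 years.
SEK growth factor: (1 + 0.0438)^2 = 1.0895184.
Growth of 1 BRL over T: (1 + 0.0283)^2 = 1.0574009.
So F = 1.6949 × 1.0895184 / 1.0574009 = 1.746381 (SEK/BRL).
Invert for BRL per SEK: 1 / 1.746381 = 0.57261.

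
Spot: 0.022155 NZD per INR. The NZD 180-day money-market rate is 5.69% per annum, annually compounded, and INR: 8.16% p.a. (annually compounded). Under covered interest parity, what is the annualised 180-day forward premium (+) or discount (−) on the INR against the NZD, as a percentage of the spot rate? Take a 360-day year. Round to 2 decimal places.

-2.30%

T = 180/360 years.
CIP forward (NZD per INR) = 0.022155 × 1.0280564/1.040000 = 0.021900567.
Annualised premium = (F − S)/S × (1/T) = (0.021900567 − 0.022155)/0.022155 ÷ (180/360) = -2.30%.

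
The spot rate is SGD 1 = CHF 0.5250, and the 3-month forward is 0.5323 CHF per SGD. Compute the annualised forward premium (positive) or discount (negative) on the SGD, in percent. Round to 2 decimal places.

T = 3/12 years.
SGD trades forward at +1.39048% vs spot over the period.
Per annum: 0.0139048 / (3/12) = 0.055619 = 5.56%.

+5.56%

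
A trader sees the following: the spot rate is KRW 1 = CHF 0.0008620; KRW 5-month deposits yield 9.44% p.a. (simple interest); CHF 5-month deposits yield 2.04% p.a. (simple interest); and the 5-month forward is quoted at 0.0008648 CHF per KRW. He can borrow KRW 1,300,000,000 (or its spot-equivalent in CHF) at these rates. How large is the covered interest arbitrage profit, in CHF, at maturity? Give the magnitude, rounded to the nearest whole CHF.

CHF 38,335

T = 5/12 years.
Route A — deposit KRW, sell forward: 1,300,000,000 × 1.039333333 × 0.0008648 = CHF 1,168,460.11.
Route B — convert at spot, deposit CHF: 1,300,000,000 × 0.0008620 × 1.008500 = CHF 1,130,125.10.
The quoted forward overvalues KRW, so borrow CHF, buy KRW at spot, deposit the KRW at 9.44%, and sell the proceeds forward at 0.0008648.
Arbitrage profit = |1,168,460.11 − 1,130,125.10| = CHF 38,335.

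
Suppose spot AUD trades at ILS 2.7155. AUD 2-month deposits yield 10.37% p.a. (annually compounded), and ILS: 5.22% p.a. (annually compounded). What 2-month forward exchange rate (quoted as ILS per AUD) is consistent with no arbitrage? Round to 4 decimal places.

T = 2/12 years.
Growth of 1 ILS over T: (1 + 0.0522)^(2/12) = 1.0085166.
AUD accumulates by (1 + 0.1037)^(2/12) = 1.0165807.
So F = 2.7155 × 1.0085166 / 1.0165807 = 2.693959 (ILS/AUD).

2.6940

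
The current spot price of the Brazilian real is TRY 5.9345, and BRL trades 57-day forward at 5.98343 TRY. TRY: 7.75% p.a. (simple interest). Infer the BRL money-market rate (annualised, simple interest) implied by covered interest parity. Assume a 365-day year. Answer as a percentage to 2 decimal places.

T = 57/365 years.
F/S = 5.98343/5.9345 = 1.0082450 = (growth of TRY) / (growth of BRL).
TRY growth factor: 1 + 0.0775×57/365 = 1.0121027.
Hence g_BRL = 1.0038262.
(1.0038262 − 1)/T = 0.024501, i.e. 2.45%.

2.45%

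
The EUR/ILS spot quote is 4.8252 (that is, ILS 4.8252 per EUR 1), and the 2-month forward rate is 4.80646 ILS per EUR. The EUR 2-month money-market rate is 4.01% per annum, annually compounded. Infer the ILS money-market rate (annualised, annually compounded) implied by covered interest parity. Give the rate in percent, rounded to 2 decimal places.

T = 2/12 years.
CIP gives F = S · g_ILS/g_EUR, so g_ILS/g_EUR = 4.80646/4.8252 = 0.9961162.
The EUR side grows by (1 + 0.0401)^(2/12) = 1.0065743.
Hence g_ILS = 1.002665.
r = 1.002665^(12/2) − 1 = 0.016097 → 1.61%.

1.61%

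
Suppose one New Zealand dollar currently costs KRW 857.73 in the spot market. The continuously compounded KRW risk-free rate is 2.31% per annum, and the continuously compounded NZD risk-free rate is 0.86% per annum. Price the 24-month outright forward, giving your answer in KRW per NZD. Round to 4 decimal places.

T = 2 years.
KRW growth factor: e^(0.0231×2) = 1.047283847.
NZD growth factor: e^(0.0086×2) = 1.017348772.
CIP: F = S · (grow KRW)/(grow NZD) = 857.73 × 1.047283847/1.017348772 = 882.968357 KRW per NZD.

882.9684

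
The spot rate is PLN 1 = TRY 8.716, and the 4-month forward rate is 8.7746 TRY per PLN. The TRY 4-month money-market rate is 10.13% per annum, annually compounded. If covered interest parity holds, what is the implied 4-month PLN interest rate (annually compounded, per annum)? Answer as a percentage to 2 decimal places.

7.94%

T = 4/12 years.
CIP gives F = S · g_TRY/g_PLN, so g_TRY/g_PLN = 8.7746/8.716 = 1.0067233.
The TRY side grows by (1 + 0.1013)^(4/12) = 1.0326866.
So the PLN growth factor = 1.0257899.
r = 1.0257899^(12/4) − 1 = 0.079382 → 7.94%.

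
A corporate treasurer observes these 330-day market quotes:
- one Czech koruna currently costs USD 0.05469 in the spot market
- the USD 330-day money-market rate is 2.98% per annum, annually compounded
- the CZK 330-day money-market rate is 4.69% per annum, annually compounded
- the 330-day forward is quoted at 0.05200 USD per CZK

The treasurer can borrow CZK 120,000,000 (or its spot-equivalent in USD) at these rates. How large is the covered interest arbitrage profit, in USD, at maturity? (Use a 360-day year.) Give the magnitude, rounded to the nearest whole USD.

USD 234,101

T = 330/360 years.
Route A — deposit CZK, sell forward: 120,000,000 × 1.042909043 × 0.05200 = USD 6,507,752.43.
Route B — convert at spot, deposit USD: 120,000,000 × 0.05469 × 1.027283108 = USD 6,741,853.58.
The quoted forward undervalues CZK, so borrow CZK, convert to USD at spot, deposit the USD at 2.98%, and buy CZK forward at 0.05200 to cover the loan.
Arbitrage profit = |6,507,752.43 − 6,741,853.58| = USD 234,101.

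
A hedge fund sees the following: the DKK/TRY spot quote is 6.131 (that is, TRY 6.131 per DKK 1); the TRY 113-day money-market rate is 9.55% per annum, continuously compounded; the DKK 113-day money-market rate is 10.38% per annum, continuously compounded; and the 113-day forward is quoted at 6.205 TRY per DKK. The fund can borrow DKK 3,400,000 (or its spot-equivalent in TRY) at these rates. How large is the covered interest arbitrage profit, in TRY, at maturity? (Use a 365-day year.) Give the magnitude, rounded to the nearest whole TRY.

TRY 315,059

T = 113/365 years.
Route A — deposit DKK, sell forward: 3,400,000 × 1.0326572582 × 6.205 = TRY 21,785,970.18.
Route B — convert at spot, deposit TRY: 3,400,000 × 6.131 × 1.0300071597 = TRY 21,470,911.25.
The quoted forward overvalues DKK, so borrow TRY, buy DKK at spot, deposit the DKK at 10.38%, and sell the proceeds forward at 6.205.
Arbitrage profit = |21,785,970.18 − 21,470,911.25| = TRY 315,059.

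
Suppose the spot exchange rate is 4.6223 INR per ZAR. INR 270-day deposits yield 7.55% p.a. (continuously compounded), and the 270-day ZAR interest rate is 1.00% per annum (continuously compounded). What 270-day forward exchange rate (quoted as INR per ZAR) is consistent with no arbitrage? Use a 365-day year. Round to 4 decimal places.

T = 270/365 years.
Growth of 1 INR over T: e^(0.0755×270/365) = 1.0574383.
Growth of 1 ZAR over T: e^(0.0100×270/365) = 1.0074247.
CIP: F = S · (grow INR)/(grow ZAR) = 4.6223 × 1.0574383/1.0074247 = 4.851774 INR per ZAR.

4.8518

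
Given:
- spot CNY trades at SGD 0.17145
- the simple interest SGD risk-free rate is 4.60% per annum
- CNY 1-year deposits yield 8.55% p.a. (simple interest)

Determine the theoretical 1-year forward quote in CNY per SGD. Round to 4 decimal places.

T = 1 year.
Growth of 1 SGD over T: 1 + 0.0460×1 = 1.046000.
CNY growth factor: 1 + 0.0855×1 = 1.085500.
CIP: F = S · (grow SGD)/(grow CNY) = 0.17145 × 1.046000/1.085500 = 0.1652111 SGD per CNY.
Quoted the other way: 1/0.1652111 = 6.0529 CNY per SGD.

6.0529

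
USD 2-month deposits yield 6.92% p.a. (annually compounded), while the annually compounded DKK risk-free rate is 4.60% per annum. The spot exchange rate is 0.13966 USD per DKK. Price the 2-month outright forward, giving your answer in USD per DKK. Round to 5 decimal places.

T = 2/12 years.
USD growth factor: (1 + 0.0692)^(2/12) = 1.0112142.
DKK accumulates by (1 + 0.0460)^(2/12) = 1.0075237.
So F = 0.13966 × 1.0112142 / 1.0075237 = 0.1401716 (USD/DKK).

0.14017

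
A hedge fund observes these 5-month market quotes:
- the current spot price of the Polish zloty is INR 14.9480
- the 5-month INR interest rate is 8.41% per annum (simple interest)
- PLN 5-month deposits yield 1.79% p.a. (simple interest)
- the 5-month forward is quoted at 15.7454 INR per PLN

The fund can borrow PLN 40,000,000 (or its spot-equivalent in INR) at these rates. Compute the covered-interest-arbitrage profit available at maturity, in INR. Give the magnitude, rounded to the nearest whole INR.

T = 5/12 years.
Route A — deposit PLN, sell forward: 40,000,000 × 1.00745833333 × 15.7454 = INR 634,513,377.66.
Route B — convert at spot, deposit INR: 40,000,000 × 14.9480 × 1.03504166667 = INR 618,872,113.34.
The quoted forward overvalues PLN, so borrow INR, buy PLN at spot, deposit the PLN at 1.79%, and sell the proceeds forward at 15.7454.
Arbitrage profit = |634,513,377.66 − 618,872,113.34| = INR 15,641,264.

INR 15,641,264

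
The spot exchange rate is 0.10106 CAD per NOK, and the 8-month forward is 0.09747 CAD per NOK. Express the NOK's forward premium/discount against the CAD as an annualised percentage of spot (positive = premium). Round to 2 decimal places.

-5.33%

T = 8/12 years.
NOK trades forward at -3.55235% vs spot over the period.
Per annum: -0.0355235 / (8/12) = -0.053285 = -5.33%.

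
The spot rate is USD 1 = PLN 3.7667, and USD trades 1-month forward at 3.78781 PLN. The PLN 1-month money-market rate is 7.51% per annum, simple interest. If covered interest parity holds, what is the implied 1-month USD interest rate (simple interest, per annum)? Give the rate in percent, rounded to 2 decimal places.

T = 1/12 years.
By CIP, F/S equals the PLN-to-USD growth ratio: 3.78781/3.7667 = 1.0056044.
PLN growth factor: 1 + 0.0751×1/12 = 1.0062583.
Hence g_USD = 1.0006503.
r = (1.0006503 − 1)/(1/12) = 0.007804 → 0.78%.

0.78%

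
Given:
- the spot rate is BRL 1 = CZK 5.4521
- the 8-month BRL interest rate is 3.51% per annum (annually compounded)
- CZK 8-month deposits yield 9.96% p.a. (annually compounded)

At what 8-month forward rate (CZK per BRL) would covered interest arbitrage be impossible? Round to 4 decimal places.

5.6763

T = 8/12 years.
CZK accumulates by (1 + 0.0996)^(8/12) = 1.0653439.
Growth of 1 BRL over T: (1 + 0.0351)^(8/12) = 1.0232652.
So F = 5.4521 × 1.0653439 / 1.0232652 = 5.676301 (CZK/BRL).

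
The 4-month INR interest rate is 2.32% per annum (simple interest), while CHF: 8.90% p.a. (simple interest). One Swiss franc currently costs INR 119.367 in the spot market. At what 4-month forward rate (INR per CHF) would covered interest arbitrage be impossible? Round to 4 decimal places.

116.8243

T = 4/12 years.
Growth of 1 INR over T: 1 + 0.0232×4/12 = 1.007733333.
CHF accumulates by 1 + 0.0890×4/12 = 1.029666667.
CIP: F = S · (grow INR)/(grow CHF) = 119.367 × 1.007733333/1.029666667 = 116.824317 INR per CHF.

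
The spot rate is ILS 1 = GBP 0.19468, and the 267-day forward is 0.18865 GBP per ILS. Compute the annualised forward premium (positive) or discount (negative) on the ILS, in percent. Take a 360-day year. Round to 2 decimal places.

T = 267/360 years.
Period premium: (0.18865 − 0.19468)/0.19468 = -0.0309739.
×(1/T) gives -4.18% p.a.

-4.18%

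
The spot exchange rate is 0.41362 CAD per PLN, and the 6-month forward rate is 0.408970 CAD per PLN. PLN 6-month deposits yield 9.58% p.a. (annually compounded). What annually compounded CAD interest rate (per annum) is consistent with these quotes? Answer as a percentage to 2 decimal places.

7.13%

T = 6/12 years.
F/S = 0.40897/0.41362 = 0.9887578 = (growth of CAD) / (growth of PLN).
The PLN side grows by (1 + 0.0958)^(6/12) = 1.0468047.
Hence g_CAD = 1.0350363.
r = 1.0350363^(12/6) − 1 = 0.071300 → 7.13%.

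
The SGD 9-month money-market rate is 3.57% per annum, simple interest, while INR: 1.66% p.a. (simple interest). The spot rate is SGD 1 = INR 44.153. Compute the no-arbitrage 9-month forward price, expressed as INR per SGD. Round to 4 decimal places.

43.5370

T = 9/12 years.
INR accumulates by 1 + 0.0166×9/12 = 1.012450.
SGD growth factor: 1 + 0.0357×9/12 = 1.026775.
Forward (INR per SGD) = 44.153 × 1.012450 / 1.026775 = 43.537002.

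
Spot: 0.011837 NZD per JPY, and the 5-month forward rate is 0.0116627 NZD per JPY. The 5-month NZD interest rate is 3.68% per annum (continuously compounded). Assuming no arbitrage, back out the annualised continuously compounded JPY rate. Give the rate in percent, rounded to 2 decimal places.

T = 5/12 years.
CIP gives F = S · g_NZD/g_JPY, so g_NZD/g_JPY = 0.0116627/0.011837 = 0.9852750.
NZD growth factor: e^(0.0368×5/12) = 1.0154515.
That pins the JPY growth at 1.0306275.
Take logs: ln 1.0306275 / (5/12) = 0.072403, so 7.24%.

7.24%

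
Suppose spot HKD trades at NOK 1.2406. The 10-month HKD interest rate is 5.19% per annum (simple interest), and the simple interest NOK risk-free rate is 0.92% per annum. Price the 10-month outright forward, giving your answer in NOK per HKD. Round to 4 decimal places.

T = 10/12 years.
NOK accumulates by 1 + 0.0092×10/12 = 1.0076667.
Growth of 1 HKD over T: 1 + 0.0519×10/12 = 1.043250.
Forward (NOK per HKD) = 1.2406 × 1.0076667 / 1.043250 = 1.198285.

1.1983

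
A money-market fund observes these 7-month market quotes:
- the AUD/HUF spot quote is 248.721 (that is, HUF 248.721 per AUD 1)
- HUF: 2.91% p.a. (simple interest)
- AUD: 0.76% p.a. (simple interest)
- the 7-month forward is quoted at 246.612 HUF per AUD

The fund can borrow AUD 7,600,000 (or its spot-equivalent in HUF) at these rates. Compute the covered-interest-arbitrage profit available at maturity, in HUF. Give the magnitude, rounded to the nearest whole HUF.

T = 7/12 years.
Invest the AUD and cover forward: 7,600,000 × 1.004433333333 × 246.612 = HUF 1,882,560,380.32.
Convert at spot and invest in HUF: 7,600,000 × 248.721 × 1.016975 = HUF 1,922,367,096.21.
The quoted forward undervalues AUD, so borrow AUD, convert to HUF at spot, deposit the HUF at 2.91%, and buy AUD forward at 246.612 to cover the loan.
Arbitrage profit = |1,882,560,380.32 − 1,922,367,096.21| = HUF 39,806,716.

HUF 39,806,716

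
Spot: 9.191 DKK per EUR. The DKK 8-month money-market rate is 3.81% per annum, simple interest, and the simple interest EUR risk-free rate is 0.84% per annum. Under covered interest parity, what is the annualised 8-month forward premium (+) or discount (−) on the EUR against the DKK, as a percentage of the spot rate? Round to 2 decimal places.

+2.95%

T = 8/12 years.
CIP forward (DKK per EUR) = 9.191 × 1.025400/1.005600 = 9.371968.
Annualised premium = (F − S)/S × (1/T) = (9.371968 − 9.191)/9.191 ÷ (8/12) = 2.95%.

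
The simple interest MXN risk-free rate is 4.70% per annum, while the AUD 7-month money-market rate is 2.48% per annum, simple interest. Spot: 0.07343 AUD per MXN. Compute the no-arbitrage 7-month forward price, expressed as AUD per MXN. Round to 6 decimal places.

0.072504

T = 7/12 years.
AUD growth factor: 1 + 0.0248×7/12 = 1.0144667.
Growth of 1 MXN over T: 1 + 0.0470×7/12 = 1.0274167.
Forward (AUD per MXN) = 0.07343 × 1.0144667 / 1.0274167 = 0.07250446.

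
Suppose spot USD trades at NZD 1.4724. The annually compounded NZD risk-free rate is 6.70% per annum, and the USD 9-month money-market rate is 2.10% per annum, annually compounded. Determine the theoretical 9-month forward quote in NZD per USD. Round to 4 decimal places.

1.5219

T = 9/12 years.
NZD growth factor: (1 + 0.0670)^(9/12) = 1.0498405.
USD growth factor: (1 + 0.0210)^(9/12) = 1.015709.
CIP: F = S · (grow NZD)/(grow USD) = 1.4724 × 1.0498405/1.015709 = 1.521878 NZD per USD.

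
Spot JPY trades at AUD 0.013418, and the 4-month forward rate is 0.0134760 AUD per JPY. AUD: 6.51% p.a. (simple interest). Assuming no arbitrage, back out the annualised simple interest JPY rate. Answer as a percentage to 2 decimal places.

5.19%

T = 4/12 years.
CIP gives F = S · g_AUD/g_JPY, so g_AUD/g_JPY = 0.013476/0.013418 = 1.0043226.
AUD growth factor: 1 + 0.0651×4/12 = 1.021700.
So the JPY growth factor = 1.0173026.
r = (1.0173026 − 1)/(4/12) = 0.051908 → 5.19%.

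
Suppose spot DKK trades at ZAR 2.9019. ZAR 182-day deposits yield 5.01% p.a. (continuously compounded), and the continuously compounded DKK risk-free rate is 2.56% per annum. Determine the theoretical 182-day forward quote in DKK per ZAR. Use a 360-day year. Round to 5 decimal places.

0.34036

T = 182/360 years.
ZAR accumulates by e^(0.0501×182/360) = 1.0256518.
DKK growth factor: e^(0.0256×182/360) = 1.0130263.
Forward (ZAR per DKK) = 2.9019 × 1.0256518 / 1.0130263 = 2.938067.
Quoted the other way: 1/2.938067 = 0.34036 DKK per ZAR.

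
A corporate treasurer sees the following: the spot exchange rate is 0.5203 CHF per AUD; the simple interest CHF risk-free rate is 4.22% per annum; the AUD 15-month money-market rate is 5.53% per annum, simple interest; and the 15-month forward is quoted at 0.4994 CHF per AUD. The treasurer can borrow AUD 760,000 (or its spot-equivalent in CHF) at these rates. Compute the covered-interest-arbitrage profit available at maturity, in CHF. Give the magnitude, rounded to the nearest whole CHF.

CHF 10,507

T = 15/12 years.
Route A — deposit AUD, sell forward: 760,000 × 1.069125 × 0.4994 = CHF 405,779.98.
Route B — convert at spot, deposit CHF: 760,000 × 0.5203 × 1.052750 = CHF 416,286.83.
The quoted forward undervalues AUD, so borrow AUD, convert to CHF at spot, deposit the CHF at 4.22%, and buy AUD forward at 0.4994 to cover the loan.
The gap between the two covered legs is CHF 10,507.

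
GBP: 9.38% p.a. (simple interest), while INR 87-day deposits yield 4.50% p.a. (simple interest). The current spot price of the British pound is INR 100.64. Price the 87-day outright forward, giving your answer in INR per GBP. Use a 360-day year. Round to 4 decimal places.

99.4794

T = 87/360 years.
INR growth factor: 1 + 0.0450×87/360 = 1.010875.
GBP accumulates by 1 + 0.0938×87/360 = 1.02266833.
Forward (INR per GBP) = 100.64 × 1.010875 / 1.02266833 = 99.479428.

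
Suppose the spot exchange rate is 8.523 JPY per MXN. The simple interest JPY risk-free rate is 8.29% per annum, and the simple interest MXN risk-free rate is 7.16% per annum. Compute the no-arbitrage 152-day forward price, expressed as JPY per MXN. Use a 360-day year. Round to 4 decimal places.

8.5625

T = 152/360 years.
JPY growth factor: 1 + 0.0829×152/360 = 1.0350022.
MXN growth factor: 1 + 0.0716×152/360 = 1.0302311.
So F = 8.523 × 1.0350022 / 1.0302311 = 8.562471 (JPY/MXN).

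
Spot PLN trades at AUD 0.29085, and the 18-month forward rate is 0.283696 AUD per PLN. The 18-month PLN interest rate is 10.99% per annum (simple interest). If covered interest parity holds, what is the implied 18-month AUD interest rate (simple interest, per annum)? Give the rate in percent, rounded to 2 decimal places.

T = 18/12 years.
F/S = 0.283696/0.29085 = 0.9754031 = (growth of AUD) / (growth of PLN).
PLN growth factor: 1 + 0.1099×18/12 = 1.164850.
That pins the AUD growth at 1.1361983.
r = (1.1361983 − 1)/(18/12) = 0.090799 → 9.08%.

9.08%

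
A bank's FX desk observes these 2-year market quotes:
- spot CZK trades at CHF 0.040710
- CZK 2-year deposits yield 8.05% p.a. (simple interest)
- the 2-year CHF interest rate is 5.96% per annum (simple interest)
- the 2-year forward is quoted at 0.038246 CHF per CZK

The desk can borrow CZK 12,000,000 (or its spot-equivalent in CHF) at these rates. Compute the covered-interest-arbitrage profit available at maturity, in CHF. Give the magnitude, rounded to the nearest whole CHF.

T = 2 years.
Route A — deposit CZK, sell forward: 12,000,000 × 1.161000 × 0.038246 = CHF 532,843.27.
Route B — convert at spot, deposit CHF: 12,000,000 × 0.040710 × 1.119200 = CHF 546,751.58.
The quoted forward undervalues CZK, so borrow CZK, convert to CHF at spot, deposit the CHF at 5.96%, and buy CZK forward at 0.038246 to cover the loan.
Arbitrage profit = |532,843.27 − 546,751.58| = CHF 13,908.

CHF 13,908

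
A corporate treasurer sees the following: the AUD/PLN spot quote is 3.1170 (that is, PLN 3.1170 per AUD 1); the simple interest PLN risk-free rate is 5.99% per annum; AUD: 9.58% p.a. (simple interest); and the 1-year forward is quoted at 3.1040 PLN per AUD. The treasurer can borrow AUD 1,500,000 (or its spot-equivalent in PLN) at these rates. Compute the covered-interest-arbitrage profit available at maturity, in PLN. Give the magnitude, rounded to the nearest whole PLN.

PLN 146,482

T = 1 year.
Invest the AUD and cover forward: 1,500,000 × 1.095800 × 3.1040 = PLN 5,102,044.80.
Convert at spot and invest in PLN: 1,500,000 × 3.1170 × 1.059900 = PLN 4,955,562.45.
The quoted forward overvalues AUD, so borrow PLN, buy AUD at spot, deposit the AUD at 9.58%, and sell the proceeds forward at 3.1040.
Arbitrage profit = |5,102,044.80 − 4,955,562.45| = PLN 146,482.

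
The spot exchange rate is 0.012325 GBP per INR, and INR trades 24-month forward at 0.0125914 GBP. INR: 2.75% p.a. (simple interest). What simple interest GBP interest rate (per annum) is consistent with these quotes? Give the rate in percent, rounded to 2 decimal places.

T = 2 years.
By CIP, F/S equals the GBP-to-INR growth ratio: 0.0125914/0.012325 = 1.0216146.
INR growth factor: 1 + 0.0275×2 = 1.055000.
Hence g_GBP = 1.0778034.
(1.0778034 − 1)/T = 0.038902, i.e. 3.89%.

3.89%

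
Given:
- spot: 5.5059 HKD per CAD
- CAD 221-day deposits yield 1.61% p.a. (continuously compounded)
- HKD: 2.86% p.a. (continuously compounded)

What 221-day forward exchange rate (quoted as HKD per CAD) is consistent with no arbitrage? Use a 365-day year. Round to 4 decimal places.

T = 221/365 years.
HKD growth factor: e^(0.0286×221/365) = 1.0174675.
CAD growth factor: e^(0.0161×221/365) = 1.0097959.
So F = 5.5059 × 1.0174675 / 1.0097959 = 5.547729 (HKD/CAD).

5.5477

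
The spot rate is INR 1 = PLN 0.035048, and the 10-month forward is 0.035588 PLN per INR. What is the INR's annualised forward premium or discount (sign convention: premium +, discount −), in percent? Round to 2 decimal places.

+1.85%

T = 10/12 years.
(F − S)/S = (0.035588 − 0.035048)/0.035048 = 0.0154074.
×(1/T) gives 1.85% p.a.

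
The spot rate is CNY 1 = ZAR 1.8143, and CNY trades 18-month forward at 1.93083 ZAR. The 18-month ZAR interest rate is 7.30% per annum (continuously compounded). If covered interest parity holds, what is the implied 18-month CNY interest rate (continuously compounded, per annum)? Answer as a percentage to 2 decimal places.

T = 18/12 years.
By CIP, F/S equals the ZAR-to-CNY growth ratio: 1.93083/1.8143 = 1.0642286.
ZAR growth factor: e^(0.0730×18/12) = 1.1157201.
That pins the CNY growth at 1.0483839.
Take logs: ln 1.0483839 / (18/12) = 0.031500, so 3.15%.

3.15%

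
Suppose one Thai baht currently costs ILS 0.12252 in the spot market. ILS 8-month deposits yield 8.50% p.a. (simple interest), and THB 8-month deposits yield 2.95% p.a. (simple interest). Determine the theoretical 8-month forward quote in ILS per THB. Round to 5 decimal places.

0.12697

T = 8/12 years.
ILS accumulates by 1 + 0.0850×8/12 = 1.0566667.
THB accumulates by 1 + 0.0295×8/12 = 1.0196667.
So F = 0.12252 × 1.0566667 / 1.0196667 = 0.1269658 (ILS/THB).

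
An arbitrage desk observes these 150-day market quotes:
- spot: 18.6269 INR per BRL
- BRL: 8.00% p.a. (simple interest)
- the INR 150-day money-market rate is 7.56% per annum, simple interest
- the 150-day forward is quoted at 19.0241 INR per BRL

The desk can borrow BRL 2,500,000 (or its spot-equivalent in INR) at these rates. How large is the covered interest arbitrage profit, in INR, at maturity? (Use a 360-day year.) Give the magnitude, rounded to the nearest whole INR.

INR 1,111,473

T = 150/360 years.
Keep in BRL, deliver into the forward: 2,500,000·1.0333333333·19.0241 = INR 49,145,591.67.
Swap to INR now, deposit: 2,500,000·18.6269·1.031500 = INR 48,034,118.38.
The quoted forward overvalues BRL, so borrow INR, buy BRL at spot, deposit the BRL at 8.00%, and sell the proceeds forward at 19.0241.
Profit = 49,145,591.67 − 48,034,118.38 = INR 1,111,473.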